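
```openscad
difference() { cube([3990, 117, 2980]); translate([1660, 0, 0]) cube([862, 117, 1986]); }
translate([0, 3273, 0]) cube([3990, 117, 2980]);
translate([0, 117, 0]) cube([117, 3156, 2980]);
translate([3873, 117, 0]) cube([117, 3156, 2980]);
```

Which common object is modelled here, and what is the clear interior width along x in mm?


A single room. The interior width is 3756 mm.

Four walls enclosing a rectangle with a door in the front wall — a room. Outside width 3990 minus two 117 mm walls gives 3756 mm.


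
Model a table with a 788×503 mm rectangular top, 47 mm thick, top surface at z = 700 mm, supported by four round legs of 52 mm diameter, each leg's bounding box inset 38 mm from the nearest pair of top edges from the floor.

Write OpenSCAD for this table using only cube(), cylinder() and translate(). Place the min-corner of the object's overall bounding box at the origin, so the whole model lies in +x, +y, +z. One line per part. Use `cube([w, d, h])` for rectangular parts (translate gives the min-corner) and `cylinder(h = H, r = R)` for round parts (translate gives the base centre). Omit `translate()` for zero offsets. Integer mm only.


translate([0, 0, 653]) cube([788, 503, 47]);
translate([64, 64, 0]) cylinder(h = 653, r = 26);
translate([724, 64, 0]) cylinder(h = 653, r = 26);
translate([64, 439, 0]) cylinder(h = 653, r = 26);
translate([724, 439, 0]) cylinder(h = 653, r = 26);


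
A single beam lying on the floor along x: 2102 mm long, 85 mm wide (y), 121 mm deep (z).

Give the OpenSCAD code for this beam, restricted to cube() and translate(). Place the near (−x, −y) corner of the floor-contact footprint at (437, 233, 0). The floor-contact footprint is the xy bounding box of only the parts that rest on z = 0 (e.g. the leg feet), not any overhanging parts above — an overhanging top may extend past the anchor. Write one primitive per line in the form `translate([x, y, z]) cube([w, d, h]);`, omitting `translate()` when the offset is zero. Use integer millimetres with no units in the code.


translate([437, 233, 0]) cube([2102, 85, 121]);


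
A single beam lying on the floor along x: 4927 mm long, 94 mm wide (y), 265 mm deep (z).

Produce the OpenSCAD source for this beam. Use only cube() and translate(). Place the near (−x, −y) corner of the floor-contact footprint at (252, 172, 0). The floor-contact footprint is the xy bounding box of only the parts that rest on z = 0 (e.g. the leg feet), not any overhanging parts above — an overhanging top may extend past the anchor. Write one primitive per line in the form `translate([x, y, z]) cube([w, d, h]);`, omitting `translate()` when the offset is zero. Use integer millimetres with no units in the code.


translate([252, 172, 0]) cube([4927, 94, 265]);


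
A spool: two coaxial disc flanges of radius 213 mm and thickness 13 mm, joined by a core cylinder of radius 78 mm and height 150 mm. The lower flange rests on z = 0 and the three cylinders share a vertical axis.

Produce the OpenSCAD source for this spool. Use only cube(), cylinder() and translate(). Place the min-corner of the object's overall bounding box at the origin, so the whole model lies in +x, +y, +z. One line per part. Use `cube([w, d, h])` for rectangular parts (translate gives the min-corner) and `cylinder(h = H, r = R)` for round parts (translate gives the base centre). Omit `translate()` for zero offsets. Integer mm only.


translate([213, 213, 0]) cylinder(h = 13, r = 213);
translate([213, 213, 13]) cylinder(h = 150, r = 78);
translate([213, 213, 163]) cylinder(h = 13, r = 213);


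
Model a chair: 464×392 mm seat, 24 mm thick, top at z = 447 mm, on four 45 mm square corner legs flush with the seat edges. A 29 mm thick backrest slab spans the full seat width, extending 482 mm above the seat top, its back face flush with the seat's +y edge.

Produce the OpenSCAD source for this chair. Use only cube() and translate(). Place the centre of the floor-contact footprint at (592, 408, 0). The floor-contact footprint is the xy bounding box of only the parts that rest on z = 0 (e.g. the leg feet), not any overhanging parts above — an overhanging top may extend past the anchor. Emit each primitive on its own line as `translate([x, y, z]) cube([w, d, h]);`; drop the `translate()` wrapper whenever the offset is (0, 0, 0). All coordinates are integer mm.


translate([360, 212, 423]) cube([464, 392, 24]);
translate([360, 212, 0]) cube([45, 45, 423]);
translate([779, 212, 0]) cube([45, 45, 423]);
translate([360, 559, 0]) cube([45, 45, 423]);
translate([779, 559, 0]) cube([45, 45, 423]);
translate([360, 575, 447]) cube([464, 29, 482]);


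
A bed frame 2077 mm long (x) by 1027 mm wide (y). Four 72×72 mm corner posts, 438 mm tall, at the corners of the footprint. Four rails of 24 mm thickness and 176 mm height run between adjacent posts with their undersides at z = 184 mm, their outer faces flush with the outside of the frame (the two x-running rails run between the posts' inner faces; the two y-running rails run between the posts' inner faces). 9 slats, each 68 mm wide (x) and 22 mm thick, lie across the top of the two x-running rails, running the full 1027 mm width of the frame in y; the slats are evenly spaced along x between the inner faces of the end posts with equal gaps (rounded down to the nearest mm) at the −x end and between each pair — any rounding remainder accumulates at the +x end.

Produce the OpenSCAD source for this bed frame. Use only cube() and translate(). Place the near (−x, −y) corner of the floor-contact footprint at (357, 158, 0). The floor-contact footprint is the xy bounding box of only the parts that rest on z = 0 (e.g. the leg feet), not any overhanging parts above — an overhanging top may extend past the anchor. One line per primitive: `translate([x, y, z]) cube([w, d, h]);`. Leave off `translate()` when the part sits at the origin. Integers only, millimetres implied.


translate([357, 158, 0]) cube([72, 72, 438]);
translate([357, 1113, 0]) cube([72, 72, 438]);
translate([2362, 158, 0]) cube([72, 72, 438]);
translate([2362, 1113, 0]) cube([72, 72, 438]);
translate([429, 158, 184]) cube([1933, 24, 176]);
translate([429, 1161, 184]) cube([1933, 24, 176]);
translate([357, 230, 184]) cube([24, 883, 176]);
translate([2410, 230, 184]) cube([24, 883, 176]);
translate([561, 158, 360]) cube([68, 1027, 22]);
translate([761, 158, 360]) cube([68, 1027, 22]);
translate([961, 158, 360]) cube([68, 1027, 22]);
translate([1161, 158, 360]) cube([68, 1027, 22]);
translate([1361, 158, 360]) cube([68, 1027, 22]);
translate([1561, 158, 360]) cube([68, 1027, 22]);
translate([1761, 158, 360]) cube([68, 1027, 22]);
translate([1961, 158, 360]) cube([68, 1027, 22]);
translate([2161, 158, 360]) cube([68, 1027, 22]);


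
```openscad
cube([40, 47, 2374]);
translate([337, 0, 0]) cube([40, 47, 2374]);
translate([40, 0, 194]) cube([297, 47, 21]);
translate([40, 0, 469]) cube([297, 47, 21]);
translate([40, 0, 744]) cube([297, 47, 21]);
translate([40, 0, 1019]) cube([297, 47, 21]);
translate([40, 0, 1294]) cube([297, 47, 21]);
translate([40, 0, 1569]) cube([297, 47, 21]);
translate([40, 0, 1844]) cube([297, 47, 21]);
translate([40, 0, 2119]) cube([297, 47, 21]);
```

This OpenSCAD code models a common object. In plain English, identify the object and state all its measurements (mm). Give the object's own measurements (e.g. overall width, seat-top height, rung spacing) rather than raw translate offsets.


A straight ladder. Two 40×47 mm vertical rails, 2374 mm tall, stand 377 mm apart (outside-to-outside) with their front faces coplanar on the −y side. 8 rungs, each 47 mm deep and 21 mm tall, span between the inner faces of the rails, front faces flush with the rails. The lowest rung's underside is at z = 194 mm and rungs are spaced 275 mm apart (underside to underside).


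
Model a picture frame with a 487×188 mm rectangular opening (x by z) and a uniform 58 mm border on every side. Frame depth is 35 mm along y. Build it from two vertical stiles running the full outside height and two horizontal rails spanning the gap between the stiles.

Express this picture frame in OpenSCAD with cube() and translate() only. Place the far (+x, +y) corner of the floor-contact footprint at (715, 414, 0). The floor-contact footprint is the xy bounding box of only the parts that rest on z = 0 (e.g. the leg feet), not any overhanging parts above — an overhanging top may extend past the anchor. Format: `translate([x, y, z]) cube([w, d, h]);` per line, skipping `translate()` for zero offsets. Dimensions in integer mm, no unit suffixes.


translate([112, 379, 0]) cube([58, 35, 304]);
translate([657, 379, 0]) cube([58, 35, 304]);
translate([170, 379, 0]) cube([487, 35, 58]);
translate([170, 379, 246]) cube([487, 35, 58]);


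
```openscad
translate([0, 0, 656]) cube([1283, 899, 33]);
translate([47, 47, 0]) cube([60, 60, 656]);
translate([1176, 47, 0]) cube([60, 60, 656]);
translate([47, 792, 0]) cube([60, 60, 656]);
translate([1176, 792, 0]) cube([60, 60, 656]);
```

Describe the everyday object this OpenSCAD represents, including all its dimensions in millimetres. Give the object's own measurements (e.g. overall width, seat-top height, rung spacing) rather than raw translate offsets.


A table: top 1283 mm (x) × 899 mm (y), 33 mm thick, upper face at z = 689 mm, on four 60×60 mm square legs, each inset 47 mm from the nearest pair of top edges from z = 0 to the bottom of the top.


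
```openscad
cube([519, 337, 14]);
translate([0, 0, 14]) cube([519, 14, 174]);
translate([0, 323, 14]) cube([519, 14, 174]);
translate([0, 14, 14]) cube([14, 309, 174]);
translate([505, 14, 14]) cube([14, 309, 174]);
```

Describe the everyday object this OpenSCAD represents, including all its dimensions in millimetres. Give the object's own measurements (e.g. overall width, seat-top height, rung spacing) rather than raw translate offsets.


An open-topped rectangular box: outside dimensions 519×337×188 mm, with a uniform wall and base thickness of 14 mm. The base is a full 519×337 slab on the floor; four walls sit on top of the base. The front and back walls (the −y and +y sides) span the full width; the two side walls fit between them.


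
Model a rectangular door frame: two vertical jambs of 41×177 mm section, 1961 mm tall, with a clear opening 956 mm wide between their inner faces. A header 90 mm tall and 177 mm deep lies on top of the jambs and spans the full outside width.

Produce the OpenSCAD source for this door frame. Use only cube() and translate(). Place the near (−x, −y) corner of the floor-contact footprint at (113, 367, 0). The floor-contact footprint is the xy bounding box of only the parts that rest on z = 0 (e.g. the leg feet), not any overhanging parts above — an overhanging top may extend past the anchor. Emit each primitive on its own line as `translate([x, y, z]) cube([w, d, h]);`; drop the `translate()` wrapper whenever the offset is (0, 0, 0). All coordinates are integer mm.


translate([113, 367, 0]) cube([41, 177, 1961]);
translate([1110, 367, 0]) cube([41, 177, 1961]);
translate([113, 367, 1961]) cube([1038, 177, 90]);


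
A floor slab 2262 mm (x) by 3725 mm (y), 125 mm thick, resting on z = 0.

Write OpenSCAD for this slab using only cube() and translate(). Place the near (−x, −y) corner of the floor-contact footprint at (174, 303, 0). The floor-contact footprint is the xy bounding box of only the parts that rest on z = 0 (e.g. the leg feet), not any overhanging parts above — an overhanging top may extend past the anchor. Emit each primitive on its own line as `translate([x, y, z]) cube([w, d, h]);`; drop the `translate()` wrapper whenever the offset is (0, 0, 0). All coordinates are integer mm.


translate([174, 303, 0]) cube([2262, 3725, 125]);


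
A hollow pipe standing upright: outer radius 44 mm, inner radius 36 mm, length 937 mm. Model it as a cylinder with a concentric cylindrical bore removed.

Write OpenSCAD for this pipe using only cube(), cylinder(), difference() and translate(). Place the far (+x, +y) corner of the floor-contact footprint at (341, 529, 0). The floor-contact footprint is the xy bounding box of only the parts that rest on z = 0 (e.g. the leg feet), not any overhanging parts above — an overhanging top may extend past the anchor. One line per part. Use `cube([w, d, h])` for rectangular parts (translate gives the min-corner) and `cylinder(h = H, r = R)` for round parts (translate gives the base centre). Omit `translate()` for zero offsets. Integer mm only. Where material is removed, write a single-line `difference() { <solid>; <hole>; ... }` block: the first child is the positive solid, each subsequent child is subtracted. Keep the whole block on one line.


difference() { translate([297, 485, 0]) cylinder(h = 937, r = 44); translate([297, 485, 0]) cylinder(h = 937, r = 36); }


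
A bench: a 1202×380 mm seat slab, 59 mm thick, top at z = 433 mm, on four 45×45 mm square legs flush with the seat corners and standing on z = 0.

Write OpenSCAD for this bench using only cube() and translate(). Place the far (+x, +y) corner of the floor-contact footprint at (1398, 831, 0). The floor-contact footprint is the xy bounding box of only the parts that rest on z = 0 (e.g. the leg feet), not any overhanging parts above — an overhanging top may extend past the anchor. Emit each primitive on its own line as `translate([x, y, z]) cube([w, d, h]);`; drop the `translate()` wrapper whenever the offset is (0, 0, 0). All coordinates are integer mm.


// leg_h = 433 − 59 = 374
translate([196, 451, 374]) cube([1202, 380, 59]);
translate([196, 451, 0]) cube([45, 45, 374]);
translate([196, 786, 0]) cube([45, 45, 374]);
translate([1353, 451, 0]) cube([45, 45, 374]);
translate([1353, 786, 0]) cube([45, 45, 374]);


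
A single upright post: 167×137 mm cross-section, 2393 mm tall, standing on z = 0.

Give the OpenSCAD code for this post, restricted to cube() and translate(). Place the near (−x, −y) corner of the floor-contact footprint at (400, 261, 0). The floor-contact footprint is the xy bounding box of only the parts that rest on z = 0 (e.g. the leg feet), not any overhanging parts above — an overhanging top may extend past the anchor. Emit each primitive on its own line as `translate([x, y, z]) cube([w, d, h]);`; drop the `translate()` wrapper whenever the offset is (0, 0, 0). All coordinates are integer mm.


translate([400, 261, 0]) cube([167, 137, 2393]);


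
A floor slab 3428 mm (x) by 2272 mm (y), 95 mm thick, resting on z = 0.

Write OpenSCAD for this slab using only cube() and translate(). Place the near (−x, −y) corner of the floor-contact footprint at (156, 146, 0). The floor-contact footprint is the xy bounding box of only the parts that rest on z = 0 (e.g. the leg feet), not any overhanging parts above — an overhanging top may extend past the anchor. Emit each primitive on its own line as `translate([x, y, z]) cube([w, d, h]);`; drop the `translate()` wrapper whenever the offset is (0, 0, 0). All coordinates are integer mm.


translate([156, 146, 0]) cube([3428, 2272, 95]);


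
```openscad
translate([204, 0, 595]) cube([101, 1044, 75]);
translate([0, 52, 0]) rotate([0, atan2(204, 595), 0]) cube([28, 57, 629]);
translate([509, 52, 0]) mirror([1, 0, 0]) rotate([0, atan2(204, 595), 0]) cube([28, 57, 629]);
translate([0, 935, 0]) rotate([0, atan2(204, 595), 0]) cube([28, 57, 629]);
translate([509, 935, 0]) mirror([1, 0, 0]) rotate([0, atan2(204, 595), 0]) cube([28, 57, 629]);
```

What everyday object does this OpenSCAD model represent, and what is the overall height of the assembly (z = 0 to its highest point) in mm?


A sawhorse. The overall height is 670 mm.

A beam across two mirrored pairs of raked legs — a sawhorse. The beam's underside is at z = 595 (matching the legs' vertical rise in atan2(204, 595)) and the beam is 75 mm tall, so its top is at 595 + 75 = 670 mm. The raked legs top out at the beam's underside, so that is the highest point.


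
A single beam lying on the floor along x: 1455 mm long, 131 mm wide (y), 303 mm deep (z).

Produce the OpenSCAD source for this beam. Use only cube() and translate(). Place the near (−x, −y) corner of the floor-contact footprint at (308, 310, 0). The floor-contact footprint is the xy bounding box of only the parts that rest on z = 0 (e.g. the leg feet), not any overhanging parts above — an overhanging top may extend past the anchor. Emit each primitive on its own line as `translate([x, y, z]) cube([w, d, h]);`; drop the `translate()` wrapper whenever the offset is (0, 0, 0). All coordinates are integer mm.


translate([308, 310, 0]) cube([1455, 131, 303]);


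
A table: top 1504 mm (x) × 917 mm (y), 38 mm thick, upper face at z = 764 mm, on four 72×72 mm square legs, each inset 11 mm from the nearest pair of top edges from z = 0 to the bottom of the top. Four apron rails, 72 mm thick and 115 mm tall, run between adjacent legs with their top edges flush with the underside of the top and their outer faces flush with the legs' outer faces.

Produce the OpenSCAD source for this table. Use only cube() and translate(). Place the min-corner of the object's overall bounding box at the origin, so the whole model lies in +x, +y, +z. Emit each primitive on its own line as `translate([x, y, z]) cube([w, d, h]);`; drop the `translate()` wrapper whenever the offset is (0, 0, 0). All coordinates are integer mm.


translate([0, 0, 726]) cube([1504, 917, 38]);
translate([11, 11, 0]) cube([72, 72, 726]);
translate([1421, 11, 0]) cube([72, 72, 726]);
translate([11, 834, 0]) cube([72, 72, 726]);
translate([1421, 834, 0]) cube([72, 72, 726]);
translate([83, 11, 611]) cube([1338, 72, 115]);
translate([83, 834, 611]) cube([1338, 72, 115]);
translate([11, 83, 611]) cube([72, 751, 115]);
translate([1421, 83, 611]) cube([72, 751, 115]);


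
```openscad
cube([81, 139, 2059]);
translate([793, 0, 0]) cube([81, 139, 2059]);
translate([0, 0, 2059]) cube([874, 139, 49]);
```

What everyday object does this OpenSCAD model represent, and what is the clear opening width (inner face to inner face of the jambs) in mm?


A door frame. The clear opening width is 712 mm.

Two 2059 mm tall posts with a header on top — a door frame. The left jamb is 81 mm wide at x = 0; the right jamb starts at x = 793. The clear opening is 793 − 81 = 712 mm.


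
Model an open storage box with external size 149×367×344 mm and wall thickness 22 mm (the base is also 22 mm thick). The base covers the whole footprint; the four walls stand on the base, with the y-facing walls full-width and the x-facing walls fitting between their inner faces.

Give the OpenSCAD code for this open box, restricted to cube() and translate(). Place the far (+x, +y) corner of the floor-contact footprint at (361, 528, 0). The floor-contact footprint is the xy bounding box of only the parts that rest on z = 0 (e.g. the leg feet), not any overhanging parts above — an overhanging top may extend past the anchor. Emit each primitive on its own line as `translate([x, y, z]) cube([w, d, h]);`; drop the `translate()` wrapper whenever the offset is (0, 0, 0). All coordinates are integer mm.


translate([212, 161, 0]) cube([149, 367, 22]);
translate([212, 161, 22]) cube([149, 22, 322]);
translate([212, 506, 22]) cube([149, 22, 322]);
translate([212, 183, 22]) cube([22, 323, 322]);
translate([339, 183, 22]) cube([22, 323, 322]);


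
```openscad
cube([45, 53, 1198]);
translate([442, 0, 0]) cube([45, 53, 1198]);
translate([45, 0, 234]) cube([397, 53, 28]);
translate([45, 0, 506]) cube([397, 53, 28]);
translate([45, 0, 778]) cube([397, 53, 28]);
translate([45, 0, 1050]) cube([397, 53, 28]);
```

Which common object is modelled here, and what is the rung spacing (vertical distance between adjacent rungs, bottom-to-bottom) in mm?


A ladder. The rung spacing is 272 mm.

Two tall 45×53 posts with 4 short bars between them — a ladder. Adjacent rungs sit at z = 234 and z = 506, so the spacing is 506 − 234 = 272 mm.


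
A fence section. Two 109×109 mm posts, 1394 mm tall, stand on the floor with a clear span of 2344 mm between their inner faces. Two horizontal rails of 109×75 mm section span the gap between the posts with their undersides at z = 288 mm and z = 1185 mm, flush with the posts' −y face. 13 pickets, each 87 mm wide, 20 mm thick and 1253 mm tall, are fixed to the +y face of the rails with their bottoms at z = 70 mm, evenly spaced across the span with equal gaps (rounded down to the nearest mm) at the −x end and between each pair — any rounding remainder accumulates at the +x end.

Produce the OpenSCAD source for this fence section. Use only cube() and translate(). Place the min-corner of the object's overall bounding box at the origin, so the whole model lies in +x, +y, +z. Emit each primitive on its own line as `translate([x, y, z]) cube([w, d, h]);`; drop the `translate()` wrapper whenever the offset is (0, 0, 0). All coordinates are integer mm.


cube([109, 109, 1394]);
translate([2453, 0, 0]) cube([109, 109, 1394]);
translate([109, 0, 288]) cube([2344, 109, 75]);
translate([109, 0, 1185]) cube([2344, 109, 75]);
translate([195, 109, 70]) cube([87, 20, 1253]);
translate([368, 109, 70]) cube([87, 20, 1253]);
translate([541, 109, 70]) cube([87, 20, 1253]);
translate([714, 109, 70]) cube([87, 20, 1253]);
translate([887, 109, 70]) cube([87, 20, 1253]);
translate([1060, 109, 70]) cube([87, 20, 1253]);
translate([1233, 109, 70]) cube([87, 20, 1253]);
translate([1406, 109, 70]) cube([87, 20, 1253]);
translate([1579, 109, 70]) cube([87, 20, 1253]);
translate([1752, 109, 70]) cube([87, 20, 1253]);
translate([1925, 109, 70]) cube([87, 20, 1253]);
translate([2098, 109, 70]) cube([87, 20, 1253]);
translate([2271, 109, 70]) cube([87, 20, 1253]);


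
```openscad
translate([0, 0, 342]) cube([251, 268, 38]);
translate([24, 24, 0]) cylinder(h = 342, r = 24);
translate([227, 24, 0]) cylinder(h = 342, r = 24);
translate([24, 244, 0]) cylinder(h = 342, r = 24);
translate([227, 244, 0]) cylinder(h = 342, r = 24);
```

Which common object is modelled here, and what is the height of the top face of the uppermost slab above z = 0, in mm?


A stool. The seat height is 380 mm.

A 251×268×38 slab at z = 342 on four corner cylinders — a stool. The seat top is 342 + 38 = 380 mm.


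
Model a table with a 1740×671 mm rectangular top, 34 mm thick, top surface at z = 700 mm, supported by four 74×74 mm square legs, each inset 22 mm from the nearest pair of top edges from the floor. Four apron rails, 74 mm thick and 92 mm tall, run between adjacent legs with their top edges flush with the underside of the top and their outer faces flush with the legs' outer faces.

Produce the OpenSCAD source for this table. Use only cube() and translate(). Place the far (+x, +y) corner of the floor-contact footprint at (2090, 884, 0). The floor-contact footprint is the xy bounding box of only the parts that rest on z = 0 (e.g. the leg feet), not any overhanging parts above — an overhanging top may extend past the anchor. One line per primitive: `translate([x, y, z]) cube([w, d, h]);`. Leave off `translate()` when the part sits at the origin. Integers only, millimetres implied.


translate([372, 235, 666]) cube([1740, 671, 34]);
translate([394, 257, 0]) cube([74, 74, 666]);
translate([2016, 257, 0]) cube([74, 74, 666]);
translate([394, 810, 0]) cube([74, 74, 666]);
translate([2016, 810, 0]) cube([74, 74, 666]);
translate([468, 257, 574]) cube([1548, 74, 92]);
translate([468, 810, 574]) cube([1548, 74, 92]);
translate([394, 331, 574]) cube([74, 479, 92]);
translate([2016, 331, 574]) cube([74, 479, 92]);


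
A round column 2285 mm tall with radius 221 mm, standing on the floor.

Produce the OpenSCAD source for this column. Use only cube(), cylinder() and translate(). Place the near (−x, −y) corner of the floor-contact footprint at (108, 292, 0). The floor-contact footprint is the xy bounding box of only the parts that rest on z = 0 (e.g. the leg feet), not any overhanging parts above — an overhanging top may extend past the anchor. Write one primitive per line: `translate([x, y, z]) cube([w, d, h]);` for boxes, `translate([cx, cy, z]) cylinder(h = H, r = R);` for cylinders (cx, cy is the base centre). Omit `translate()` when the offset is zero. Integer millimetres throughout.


translate([329, 513, 0]) cylinder(h = 2285, r = 221);


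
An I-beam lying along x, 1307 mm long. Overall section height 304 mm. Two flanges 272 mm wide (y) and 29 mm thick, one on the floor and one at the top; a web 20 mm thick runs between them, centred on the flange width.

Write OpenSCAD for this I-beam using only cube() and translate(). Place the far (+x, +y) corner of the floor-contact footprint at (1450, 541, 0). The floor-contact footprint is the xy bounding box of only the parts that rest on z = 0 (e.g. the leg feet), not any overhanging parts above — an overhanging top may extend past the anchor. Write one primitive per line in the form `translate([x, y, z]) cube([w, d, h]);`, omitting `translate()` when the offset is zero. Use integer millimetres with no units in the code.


translate([143, 269, 0]) cube([1307, 272, 29]);
translate([143, 395, 29]) cube([1307, 20, 246]);
translate([143, 269, 275]) cube([1307, 272, 29]);


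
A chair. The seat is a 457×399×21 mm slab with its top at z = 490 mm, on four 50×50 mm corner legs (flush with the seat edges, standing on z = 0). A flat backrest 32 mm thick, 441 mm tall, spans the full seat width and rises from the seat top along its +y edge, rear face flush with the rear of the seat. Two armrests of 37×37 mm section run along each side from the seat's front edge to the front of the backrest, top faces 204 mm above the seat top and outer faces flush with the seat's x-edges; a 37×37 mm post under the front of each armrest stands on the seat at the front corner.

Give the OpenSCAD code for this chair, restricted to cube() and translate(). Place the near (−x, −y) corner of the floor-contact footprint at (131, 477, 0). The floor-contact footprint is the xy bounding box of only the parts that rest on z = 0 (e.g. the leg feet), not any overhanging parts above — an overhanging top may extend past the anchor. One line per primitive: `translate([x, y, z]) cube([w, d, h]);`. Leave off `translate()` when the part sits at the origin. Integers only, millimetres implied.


// leg_h = 490 - 21 = 469
// arm post h = 204 - 37 = 167
translate([131, 477, 469]) cube([457, 399, 21]);
translate([131, 477, 0]) cube([50, 50, 469]);
translate([538, 477, 0]) cube([50, 50, 469]);
translate([131, 826, 0]) cube([50, 50, 469]);
translate([538, 826, 0]) cube([50, 50, 469]);
translate([131, 844, 490]) cube([457, 32, 441]);
translate([131, 477, 657]) cube([37, 367, 37]);
translate([551, 477, 657]) cube([37, 367, 37]);
translate([131, 477, 490]) cube([37, 37, 167]);
translate([551, 477, 490]) cube([37, 37, 167]);


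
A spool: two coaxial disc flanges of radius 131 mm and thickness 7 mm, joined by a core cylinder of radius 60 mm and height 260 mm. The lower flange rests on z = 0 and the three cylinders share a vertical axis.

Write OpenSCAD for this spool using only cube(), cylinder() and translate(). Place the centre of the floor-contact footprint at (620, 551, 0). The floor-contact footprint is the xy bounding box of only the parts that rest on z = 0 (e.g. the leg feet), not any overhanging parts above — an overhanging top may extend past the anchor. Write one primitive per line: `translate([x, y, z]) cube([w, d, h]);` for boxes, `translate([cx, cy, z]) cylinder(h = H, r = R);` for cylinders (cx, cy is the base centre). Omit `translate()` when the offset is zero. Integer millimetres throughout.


translate([620, 551, 0]) cylinder(h = 7, r = 131);
translate([620, 551, 7]) cylinder(h = 260, r = 60);
translate([620, 551, 267]) cylinder(h = 7, r = 131);


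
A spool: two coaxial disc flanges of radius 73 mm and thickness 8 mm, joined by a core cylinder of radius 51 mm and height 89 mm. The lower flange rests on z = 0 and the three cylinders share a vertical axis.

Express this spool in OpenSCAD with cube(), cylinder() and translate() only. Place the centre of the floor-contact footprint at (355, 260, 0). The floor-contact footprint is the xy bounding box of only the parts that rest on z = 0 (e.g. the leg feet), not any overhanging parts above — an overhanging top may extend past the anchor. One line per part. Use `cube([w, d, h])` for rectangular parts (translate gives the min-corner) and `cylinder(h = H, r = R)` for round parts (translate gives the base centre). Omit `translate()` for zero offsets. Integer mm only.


translate([355, 260, 0]) cylinder(h = 8, r = 73);
translate([355, 260, 8]) cylinder(h = 89, r = 51);
translate([355, 260, 97]) cylinder(h = 8, r = 73);


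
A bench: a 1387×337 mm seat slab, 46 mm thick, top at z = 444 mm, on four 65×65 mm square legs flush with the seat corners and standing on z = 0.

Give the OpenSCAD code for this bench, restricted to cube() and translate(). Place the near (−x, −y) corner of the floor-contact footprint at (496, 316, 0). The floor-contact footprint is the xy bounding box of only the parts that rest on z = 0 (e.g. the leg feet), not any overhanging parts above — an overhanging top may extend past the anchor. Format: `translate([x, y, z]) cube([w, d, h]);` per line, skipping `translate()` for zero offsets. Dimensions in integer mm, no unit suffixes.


translate([496, 316, 398]) cube([1387, 337, 46]);
translate([496, 316, 0]) cube([65, 65, 398]);
translate([496, 588, 0]) cube([65, 65, 398]);
translate([1818, 316, 0]) cube([65, 65, 398]);
translate([1818, 588, 0]) cube([65, 65, 398]);


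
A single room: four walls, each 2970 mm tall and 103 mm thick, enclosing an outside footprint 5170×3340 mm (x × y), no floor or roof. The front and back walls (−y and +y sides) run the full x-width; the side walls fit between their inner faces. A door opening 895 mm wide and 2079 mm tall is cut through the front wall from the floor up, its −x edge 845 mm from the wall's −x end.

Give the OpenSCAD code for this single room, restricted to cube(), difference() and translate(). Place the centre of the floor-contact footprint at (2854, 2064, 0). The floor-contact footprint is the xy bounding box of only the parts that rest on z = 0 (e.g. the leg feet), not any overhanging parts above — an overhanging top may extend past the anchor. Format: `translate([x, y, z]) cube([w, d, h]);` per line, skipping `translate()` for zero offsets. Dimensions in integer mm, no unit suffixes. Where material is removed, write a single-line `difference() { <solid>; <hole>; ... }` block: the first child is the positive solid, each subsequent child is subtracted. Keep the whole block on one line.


difference() { translate([269, 394, 0]) cube([5170, 103, 2970]); translate([1114, 394, 0]) cube([895, 103, 2079]); }
translate([269, 3631, 0]) cube([5170, 103, 2970]);
translate([269, 497, 0]) cube([103, 3134, 2970]);
translate([5336, 497, 0]) cube([103, 3134, 2970]);


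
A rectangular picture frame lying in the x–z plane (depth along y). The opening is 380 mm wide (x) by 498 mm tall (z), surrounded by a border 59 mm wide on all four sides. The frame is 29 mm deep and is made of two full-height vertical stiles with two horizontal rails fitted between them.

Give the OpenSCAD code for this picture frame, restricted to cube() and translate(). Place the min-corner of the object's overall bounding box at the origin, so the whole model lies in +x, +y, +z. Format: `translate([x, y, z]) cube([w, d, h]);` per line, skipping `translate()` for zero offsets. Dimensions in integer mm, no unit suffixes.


cube([59, 29, 616]);
translate([439, 0, 0]) cube([59, 29, 616]);
translate([59, 0, 0]) cube([380, 29, 59]);
translate([59, 0, 557]) cube([380, 29, 59]);


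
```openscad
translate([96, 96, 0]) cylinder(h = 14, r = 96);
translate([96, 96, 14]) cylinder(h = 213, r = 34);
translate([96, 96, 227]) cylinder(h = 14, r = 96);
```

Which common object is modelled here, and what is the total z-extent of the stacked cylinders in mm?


A spool. The overall height is 241 mm.

Three coaxial cylinders, large–small–large — a spool. Two 14 mm flanges and a 213 mm core give 14 + 213 + 14 = 241 mm.


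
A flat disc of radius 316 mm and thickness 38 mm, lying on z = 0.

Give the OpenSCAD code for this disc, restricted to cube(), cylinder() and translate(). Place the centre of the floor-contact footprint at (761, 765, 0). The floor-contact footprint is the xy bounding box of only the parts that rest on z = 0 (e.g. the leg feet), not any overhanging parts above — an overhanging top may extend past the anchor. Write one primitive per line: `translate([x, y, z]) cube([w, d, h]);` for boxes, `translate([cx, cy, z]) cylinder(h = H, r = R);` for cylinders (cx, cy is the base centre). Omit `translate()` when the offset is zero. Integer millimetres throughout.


translate([761, 765, 0]) cylinder(h = 38, r = 316);


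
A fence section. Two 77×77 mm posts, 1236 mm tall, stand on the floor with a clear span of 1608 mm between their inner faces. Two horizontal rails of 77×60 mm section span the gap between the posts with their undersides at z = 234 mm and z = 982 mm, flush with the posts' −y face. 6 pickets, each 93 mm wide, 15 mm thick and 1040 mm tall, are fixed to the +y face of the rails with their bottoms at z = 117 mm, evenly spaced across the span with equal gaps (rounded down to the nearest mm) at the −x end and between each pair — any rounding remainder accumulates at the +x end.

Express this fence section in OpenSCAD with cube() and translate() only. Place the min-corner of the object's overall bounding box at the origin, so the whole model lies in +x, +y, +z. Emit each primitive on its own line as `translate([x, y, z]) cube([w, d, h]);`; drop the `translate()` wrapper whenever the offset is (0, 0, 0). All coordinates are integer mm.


cube([77, 77, 1236]);
translate([1685, 0, 0]) cube([77, 77, 1236]);
translate([77, 0, 234]) cube([1608, 77, 60]);
translate([77, 0, 982]) cube([1608, 77, 60]);
translate([227, 77, 117]) cube([93, 15, 1040]);
translate([470, 77, 117]) cube([93, 15, 1040]);
translate([713, 77, 117]) cube([93, 15, 1040]);
translate([956, 77, 117]) cube([93, 15, 1040]);
translate([1199, 77, 117]) cube([93, 15, 1040]);
translate([1442, 77, 117]) cube([93, 15, 1040]);


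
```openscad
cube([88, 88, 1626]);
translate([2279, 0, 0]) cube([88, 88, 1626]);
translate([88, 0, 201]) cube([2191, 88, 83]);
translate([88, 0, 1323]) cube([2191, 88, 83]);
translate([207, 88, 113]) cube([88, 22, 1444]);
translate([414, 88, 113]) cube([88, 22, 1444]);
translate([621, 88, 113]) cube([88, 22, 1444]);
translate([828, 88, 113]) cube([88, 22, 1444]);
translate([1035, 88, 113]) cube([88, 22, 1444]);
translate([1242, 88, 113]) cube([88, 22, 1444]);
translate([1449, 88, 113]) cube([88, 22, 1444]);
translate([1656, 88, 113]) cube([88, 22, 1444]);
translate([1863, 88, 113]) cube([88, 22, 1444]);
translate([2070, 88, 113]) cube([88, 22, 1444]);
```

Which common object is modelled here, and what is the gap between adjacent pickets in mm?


A fence section. The picket gap is 119 mm.

Two posts, two rails, 10 pickets — a fence section. Span 2191 mm holds 10 pickets of 88 mm with 11 equal gaps: ⌊(2191 − 10·88) / 11⌋ = 119 mm.


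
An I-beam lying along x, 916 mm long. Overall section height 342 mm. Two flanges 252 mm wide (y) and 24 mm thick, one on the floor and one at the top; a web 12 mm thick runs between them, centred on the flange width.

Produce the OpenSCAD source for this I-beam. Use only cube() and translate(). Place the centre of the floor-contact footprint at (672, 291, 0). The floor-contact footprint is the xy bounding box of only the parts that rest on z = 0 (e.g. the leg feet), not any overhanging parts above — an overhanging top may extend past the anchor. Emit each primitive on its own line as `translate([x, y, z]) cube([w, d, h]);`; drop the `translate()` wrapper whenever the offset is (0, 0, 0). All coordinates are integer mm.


translate([214, 165, 0]) cube([916, 252, 24]);
translate([214, 285, 24]) cube([916, 12, 294]);
translate([214, 165, 318]) cube([916, 252, 24]);


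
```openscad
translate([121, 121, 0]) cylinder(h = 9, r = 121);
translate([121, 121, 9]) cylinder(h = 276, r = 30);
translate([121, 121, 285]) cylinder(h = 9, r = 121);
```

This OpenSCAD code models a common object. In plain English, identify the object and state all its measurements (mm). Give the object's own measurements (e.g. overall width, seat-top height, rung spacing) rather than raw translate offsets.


A spool: two coaxial disc flanges of radius 121 mm and thickness 9 mm, joined by a core cylinder of radius 30 mm and height 276 mm. The lower flange rests on z = 0 and the three cylinders share a vertical axis.


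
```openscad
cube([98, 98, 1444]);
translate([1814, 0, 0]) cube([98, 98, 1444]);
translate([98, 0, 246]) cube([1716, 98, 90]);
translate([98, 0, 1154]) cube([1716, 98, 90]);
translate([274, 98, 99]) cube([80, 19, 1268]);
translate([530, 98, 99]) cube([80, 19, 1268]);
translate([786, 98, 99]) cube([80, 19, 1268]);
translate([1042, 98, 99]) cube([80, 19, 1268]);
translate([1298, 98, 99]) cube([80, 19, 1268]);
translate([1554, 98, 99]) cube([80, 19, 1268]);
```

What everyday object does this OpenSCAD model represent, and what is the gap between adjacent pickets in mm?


A fence section. The picket gap is 176 mm.

Two posts, two rails, 6 pickets — a fence section. Span 1716 mm holds 6 pickets of 80 mm with 7 equal gaps: ⌊(1716 − 6·80) / 7⌋ = 176 mm.


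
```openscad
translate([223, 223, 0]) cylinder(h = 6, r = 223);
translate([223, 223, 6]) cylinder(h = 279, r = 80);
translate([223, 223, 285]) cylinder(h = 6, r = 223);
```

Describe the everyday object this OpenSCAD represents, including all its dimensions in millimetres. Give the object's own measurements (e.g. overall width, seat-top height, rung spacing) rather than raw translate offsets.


A spool: two coaxial disc flanges of radius 223 mm and thickness 6 mm, joined by a core cylinder of radius 80 mm and height 279 mm. The lower flange rests on z = 0 and the three cylinders share a vertical axis.


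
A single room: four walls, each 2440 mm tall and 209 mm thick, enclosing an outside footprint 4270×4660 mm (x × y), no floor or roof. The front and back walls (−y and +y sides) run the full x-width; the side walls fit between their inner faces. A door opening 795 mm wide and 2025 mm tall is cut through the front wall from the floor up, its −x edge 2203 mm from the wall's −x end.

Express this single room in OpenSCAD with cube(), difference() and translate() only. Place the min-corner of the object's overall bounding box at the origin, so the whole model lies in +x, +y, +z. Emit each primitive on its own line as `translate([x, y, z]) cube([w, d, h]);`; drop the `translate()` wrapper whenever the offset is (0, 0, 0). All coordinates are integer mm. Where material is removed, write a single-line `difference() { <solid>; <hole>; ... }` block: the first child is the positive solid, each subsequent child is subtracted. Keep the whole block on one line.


difference() { cube([4270, 209, 2440]); translate([2203, 0, 0]) cube([795, 209, 2025]); }
translate([0, 4451, 0]) cube([4270, 209, 2440]);
translate([0, 209, 0]) cube([209, 4242, 2440]);
translate([4061, 209, 0]) cube([209, 4242, 2440]);


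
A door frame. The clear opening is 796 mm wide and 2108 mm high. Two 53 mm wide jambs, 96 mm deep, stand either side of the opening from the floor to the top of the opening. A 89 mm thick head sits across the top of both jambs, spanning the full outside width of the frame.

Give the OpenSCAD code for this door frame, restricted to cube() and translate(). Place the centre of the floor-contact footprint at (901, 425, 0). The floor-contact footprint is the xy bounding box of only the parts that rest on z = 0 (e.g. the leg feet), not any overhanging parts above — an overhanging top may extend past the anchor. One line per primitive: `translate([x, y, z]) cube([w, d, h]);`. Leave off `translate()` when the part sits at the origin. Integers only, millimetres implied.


translate([450, 377, 0]) cube([53, 96, 2108]);
translate([1299, 377, 0]) cube([53, 96, 2108]);
translate([450, 377, 2108]) cube([902, 96, 89]);
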